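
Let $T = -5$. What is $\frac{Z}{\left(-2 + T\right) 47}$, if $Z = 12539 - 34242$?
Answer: $\frac{21703}{329} \approx 65.967$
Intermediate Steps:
$Z = -21703$ ($Z = 12539 - 34242 = -21703$)
$\frac{Z}{\left(-2 + T\right) 47} = - \frac{21703}{\left(-2 - 5\right) 47} = - \frac{21703}{\left(-7\right) 47} = - \frac{21703}{-329} = \left(-21703\right) \left(- \frac{1}{329}\right) = \frac{21703}{329}$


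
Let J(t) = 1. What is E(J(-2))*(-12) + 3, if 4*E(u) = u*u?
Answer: 0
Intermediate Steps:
E(u) = u**2/4 (E(u) = (u*u)/4 = u**2/4)
E(J(-2))*(-12) + 3 = ((1/4)*1**2)*(-12) + 3 = ((1/4)*1)*(-12) + 3 = (1/4)*(-12) + 3 = -3 + 3 = 0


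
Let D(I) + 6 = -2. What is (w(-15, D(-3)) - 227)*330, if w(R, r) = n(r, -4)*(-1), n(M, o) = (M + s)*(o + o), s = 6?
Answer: -80190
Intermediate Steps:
n(M, o) = 2*o*(6 + M) (n(M, o) = (M + 6)*(o + o) = (6 + M)*(2*o) = 2*o*(6 + M))
D(I) = -8 (D(I) = -6 - 2 = -8)
w(R, r) = 48 + 8*r (w(R, r) = (2*(-4)*(6 + r))*(-1) = (-48 - 8*r)*(-1) = 48 + 8*r)
(w(-15, D(-3)) - 227)*330 = ((48 + 8*(-8)) - 227)*330 = ((48 - 64) - 227)*330 = (-16 - 227)*330 = -243*330 = -80190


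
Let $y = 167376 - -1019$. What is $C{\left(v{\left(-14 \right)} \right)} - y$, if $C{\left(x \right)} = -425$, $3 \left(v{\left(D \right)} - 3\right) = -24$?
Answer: $-168820$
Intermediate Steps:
$v{\left(D \right)} = -5$ ($v{\left(D \right)} = 3 + \frac{1}{3} \left(-24\right) = 3 - 8 = -5$)
$y = 168395$ ($y = 167376 + 1019 = 168395$)
$C{\left(v{\left(-14 \right)} \right)} - y = -425 - 168395 = -168820$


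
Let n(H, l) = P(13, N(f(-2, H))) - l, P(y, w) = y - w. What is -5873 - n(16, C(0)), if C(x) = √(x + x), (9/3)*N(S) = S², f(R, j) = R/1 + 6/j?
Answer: -1129943/192 ≈ -5885.1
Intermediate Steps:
f(R, j) = R + 6/j (f(R, j) = R*1 + 6/j = R + 6/j)
N(S) = S²/3
C(x) = √2*√x (C(x) = √(2*x) = √2*√x)
n(H, l) = 13 - l - (-2 + 6/H)²/3 (n(H, l) = (13 - (-2 + 6/H)²/3) - l = 13 - l - (-2 + 6/H)²/3)
-5873 - n(16, C(0)) = -5873 - (13 - √2*√0 - 4/3*(-3 + 16)²/16²) = -5873 - (13 - √2*0 - 4/3*1/256*13²) = -5873 - (13 - 1*0 - 4/3*1/256*169) = -5873 - (13 + 0 - 169/192) = -5873 - 1*2327/192 = -5873 - 2327/192 = -1129943/192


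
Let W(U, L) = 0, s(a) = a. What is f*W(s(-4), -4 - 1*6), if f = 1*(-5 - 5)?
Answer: 0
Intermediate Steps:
f = -10 (f = 1*(-10) = -10)
f*W(s(-4), -4 - 1*6) = -10*0 = 0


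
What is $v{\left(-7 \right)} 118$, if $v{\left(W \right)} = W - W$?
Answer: $0$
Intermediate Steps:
$v{\left(W \right)} = 0$
$v{\left(-7 \right)} 118 = 0 \cdot 118 = 0$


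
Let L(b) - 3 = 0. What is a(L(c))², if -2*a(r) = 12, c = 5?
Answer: 36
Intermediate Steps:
L(b) = 3 (L(b) = 3 + 0 = 3)
a(r) = -6 (a(r) = -½*12 = -6)
a(L(c))² = (-6)² = 36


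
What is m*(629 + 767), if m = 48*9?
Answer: 603072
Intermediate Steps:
m = 432
m*(629 + 767) = 432*(629 + 767) = 432*1396 = 603072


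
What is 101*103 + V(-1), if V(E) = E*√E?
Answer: 10403 - I ≈ 10403.0 - 1.0*I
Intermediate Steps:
V(E) = E^(3/2)
101*103 + V(-1) = 101*103 + (-1)^(3/2) = 10403 - I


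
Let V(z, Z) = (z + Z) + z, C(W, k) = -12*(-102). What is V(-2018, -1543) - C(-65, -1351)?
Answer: -6803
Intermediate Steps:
C(W, k) = 1224
V(z, Z) = Z + 2*z (V(z, Z) = (Z + z) + z = Z + 2*z)
V(-2018, -1543) - C(-65, -1351) = (-1543 + 2*(-2018)) - 1*1224 = (-1543 - 4036) - 1224 = -5579 - 1224 = -6803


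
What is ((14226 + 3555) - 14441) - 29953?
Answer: -26613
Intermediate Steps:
((14226 + 3555) - 14441) - 29953 = (17781 - 14441) - 29953 = 3340 - 29953 = -26613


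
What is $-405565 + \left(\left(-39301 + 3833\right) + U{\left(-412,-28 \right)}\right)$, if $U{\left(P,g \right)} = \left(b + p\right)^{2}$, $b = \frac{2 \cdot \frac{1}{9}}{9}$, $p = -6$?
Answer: $- \frac{2893383257}{6561} \approx -4.41 \cdot 10^{5}$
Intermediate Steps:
$b = \frac{2}{81}$ ($b = 2 \cdot \frac{1}{9} \cdot \frac{1}{9} = \frac{2}{9} \cdot \frac{1}{9} = \frac{2}{81} \approx 0.024691$)
$U{\left(P,g \right)} = \frac{234256}{6561}$ ($U{\left(P,g \right)} = \left(\frac{2}{81} - 6\right)^{2} = \left(- \frac{484}{81}\right)^{2} = \frac{234256}{6561}$)
$-405565 + \left(\left(-39301 + 3833\right) + U{\left(-412,-28 \right)}\right) = -405565 + \left(\left(-39301 + 3833\right) + \frac{234256}{6561}\right) = -405565 + \left(-35468 + \frac{234256}{6561}\right) = -405565 - \frac{232471292}{6561} = - \frac{2893383257}{6561}$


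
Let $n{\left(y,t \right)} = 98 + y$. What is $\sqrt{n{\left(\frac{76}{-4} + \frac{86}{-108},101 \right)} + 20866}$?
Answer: $\frac{11 \sqrt{56082}}{18} \approx 144.72$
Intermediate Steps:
$\sqrt{n{\left(\frac{76}{-4} + \frac{86}{-108},101 \right)} + 20866} = \sqrt{\left(98 + \left(\frac{76}{-4} + \frac{86}{-108}\right)\right) + 20866} = \sqrt{\left(98 + \left(76 \left(- \frac{1}{4}\right) + 86 \left(- \frac{1}{108}\right)\right)\right) + 20866} = \sqrt{\left(98 - \frac{1069}{54}\right) + 20866} = \sqrt{\frac{4223}{54} + 20866} = \sqrt{\frac{1130987}{54}} = \frac{11 \sqrt{56082}}{18}$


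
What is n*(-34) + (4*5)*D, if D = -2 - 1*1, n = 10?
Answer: -400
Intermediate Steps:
D = -3 (D = -2 - 1 = -3)
n*(-34) + (4*5)*D = 10*(-34) + (4*5)*(-3) = -340 + 20*(-3) = -340 - 60 = -400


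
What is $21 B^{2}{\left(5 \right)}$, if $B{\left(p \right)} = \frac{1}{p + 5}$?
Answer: $\frac{21}{100} \approx 0.21$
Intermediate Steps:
$B{\left(p \right)} = \frac{1}{5 + p}$
$21 B^{2}{\left(5 \right)} = 21 \left(\frac{1}{5 + 5}\right)^{2} = 21 \left(\frac{1}{10}\right)^{2} = \frac{21}{100}$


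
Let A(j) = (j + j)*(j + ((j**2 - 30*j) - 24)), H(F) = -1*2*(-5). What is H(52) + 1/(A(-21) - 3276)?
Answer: 463679/46368 ≈ 10.000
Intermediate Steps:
H(F) = 10 (H(F) = -2*(-5) = 10)
A(j) = 2*j*(-24 + j**2 - 29*j) (A(j) = (2*j)*(j + (-24 + j**2 - 30*j)) = (2*j)*(-24 + j**2 - 29*j) = 2*j*(-24 + j**2 - 29*j))
H(52) + 1/(A(-21) - 3276) = 10 + 1/(2*(-21)*(-24 + (-21)**2 - 29*(-21)) - 3276) = 10 + 1/(2*(-21)*(-24 + 441 + 609) - 3276) = 10 + 1/(2*(-21)*1026 - 3276) = 10 + 1/(-43092 - 3276) = 10 + 1/(-46368) = 10 - 1/46368 = 463679/46368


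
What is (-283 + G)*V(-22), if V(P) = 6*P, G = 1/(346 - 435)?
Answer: 3324816/89 ≈ 37358.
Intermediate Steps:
G = -1/89 (G = 1/(-89) = -1/89 ≈ -0.011236)
(-283 + G)*V(-22) = (-283 - 1/89)*(6*(-22)) = -25188/89*(-132) = 3324816/89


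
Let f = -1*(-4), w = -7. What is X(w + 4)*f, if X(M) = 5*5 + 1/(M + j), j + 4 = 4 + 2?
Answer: 96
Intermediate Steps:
f = 4
j = 2 (j = -4 + (4 + 2) = -4 + 6 = 2)
X(M) = 25 + 1/(2 + M) (X(M) = 5*5 + 1/(M + 2) = 25 + 1/(2 + M))
X(w + 4)*f = ((51 + 25*(-7 + 4))/(2 + (-7 + 4)))*4 = ((51 + 25*(-3))/(2 - 3))*4 = ((51 - 75)/(-1))*4 = -1*(-24)*4 = 24*4 = 96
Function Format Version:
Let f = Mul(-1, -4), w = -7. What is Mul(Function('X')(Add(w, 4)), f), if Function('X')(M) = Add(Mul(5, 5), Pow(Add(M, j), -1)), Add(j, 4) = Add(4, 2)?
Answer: 96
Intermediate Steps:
f = 4
j = 2 (j = Add(-4, Add(4, 2)) = Add(-4, 6) = 2)
Function('X')(M) = Add(25, Pow(Add(2, M), -1)) (Function('X')(M) = Add(Mul(5, 5), Pow(Add(M, 2), -1)) = Add(25, Pow(Add(2, M), -1)))
Mul(Function('X')(Add(w, 4)), f) = Mul(Mul(Pow(Add(2, Add(-7, 4)), -1), Add(51, Mul(25, Add(-7, 4)))), 4) = Mul(Mul(Pow(Add(2, -3), -1), Add(51, Mul(25, -3))), 4) = Mul(Mul(Pow(-1, -1), Add(51, -75)), 4) = Mul(Mul(-1, -24), 4) = Mul(24, 4) = 96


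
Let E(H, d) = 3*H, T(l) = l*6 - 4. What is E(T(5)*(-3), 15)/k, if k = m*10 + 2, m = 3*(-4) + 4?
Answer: 3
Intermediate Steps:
m = -8 (m = -12 + 4 = -8)
T(l) = -4 + 6*l (T(l) = 6*l - 4 = -4 + 6*l)
k = -78 (k = -8*10 + 2 = -80 + 2 = -78)
E(T(5)*(-3), 15)/k = (3*((-4 + 6*5)*(-3)))/(-78) = (3*((-4 + 30)*(-3)))*(-1/78) = (3*(26*(-3)))*(-1/78) = (3*(-78))*(-1/78) = -234*(-1/78) = 3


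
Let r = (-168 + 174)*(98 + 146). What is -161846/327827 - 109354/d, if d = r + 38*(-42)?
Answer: 17913915043/21636582 ≈ 827.95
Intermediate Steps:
r = 1464 (r = 6*244 = 1464)
d = -132 (d = 1464 + 38*(-42) = 1464 - 1596 = -132)
-161846/327827 - 109354/d = -161846/327827 - 109354/(-132) = -161846*1/327827 - 109354*(-1/132) = -161846/327827 + 54677/66 = 17913915043/21636582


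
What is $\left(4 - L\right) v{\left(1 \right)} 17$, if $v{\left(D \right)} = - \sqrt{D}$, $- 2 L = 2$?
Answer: $-85$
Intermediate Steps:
$L = -1$ ($L = \left(- \frac{1}{2}\right) 2 = -1$)
$\left(4 - L\right) v{\left(1 \right)} 17 = \left(4 - -1\right) \left(- \sqrt{1}\right) 17 = \left(4 + 1\right) \left(\left(-1\right) 1\right) 17 = 5 \left(-1\right) 17 = \left(-5\right) 17 = -85$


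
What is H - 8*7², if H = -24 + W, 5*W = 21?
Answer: -2059/5 ≈ -411.80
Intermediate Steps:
W = 21/5 (W = (⅕)*21 = 21/5 ≈ 4.2000)
H = -99/5 (H = -24 + 21/5 = -99/5 ≈ -19.800)
H - 8*7² = -99/5 - 8*7² = -99/5 - 8*49 = -99/5 - 392 = -2059/5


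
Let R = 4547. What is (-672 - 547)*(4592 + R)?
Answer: -11140441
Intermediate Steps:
(-672 - 547)*(4592 + R) = (-672 - 547)*(4592 + 4547) = -1219*9139 = -11140441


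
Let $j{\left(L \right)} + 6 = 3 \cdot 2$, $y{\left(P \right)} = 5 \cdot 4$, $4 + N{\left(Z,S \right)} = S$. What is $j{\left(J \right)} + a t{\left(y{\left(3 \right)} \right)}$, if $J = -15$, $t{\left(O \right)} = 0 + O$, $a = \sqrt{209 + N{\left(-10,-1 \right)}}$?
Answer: $40 \sqrt{51} \approx 285.66$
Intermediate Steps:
$N{\left(Z,S \right)} = -4 + S$
$y{\left(P \right)} = 20$
$a = 2 \sqrt{51}$ ($a = \sqrt{209 - 5} = \sqrt{204} = 2 \sqrt{51} \approx 14.283$)
$t{\left(O \right)} = O$
$j{\left(L \right)} = 0$ ($j{\left(L \right)} = -6 + 3 \cdot 2 = -6 + 6 = 0$)
$j{\left(J \right)} + a t{\left(y{\left(3 \right)} \right)} = 0 + 2 \sqrt{51} \cdot 20 = 0 + 40 \sqrt{51} = 40 \sqrt{51}$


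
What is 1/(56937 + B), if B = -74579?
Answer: -1/17642 ≈ -5.6683e-5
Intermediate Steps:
1/(56937 + B) = 1/(56937 - 74579) = 1/(-17642) = -1/17642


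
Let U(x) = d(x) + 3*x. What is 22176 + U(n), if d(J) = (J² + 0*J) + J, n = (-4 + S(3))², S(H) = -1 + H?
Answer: 22208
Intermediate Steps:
n = 4 (n = (-4 + (-1 + 3))² = (-4 + 2)² = (-2)² = 4)
d(J) = J + J² (d(J) = (J² + 0) + J = J² + J = J + J²)
U(x) = 3*x + x*(1 + x) (U(x) = x*(1 + x) + 3*x = 3*x + x*(1 + x))
22176 + U(n) = 22176 + 4*(4 + 4) = 22176 + 4*8 = 22176 + 32 = 22208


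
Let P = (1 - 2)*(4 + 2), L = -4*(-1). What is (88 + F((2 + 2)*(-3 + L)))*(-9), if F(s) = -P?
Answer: -846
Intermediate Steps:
L = 4
P = -6 (P = -1*6 = -6)
F(s) = 6 (F(s) = -1*(-6) = 6)
(88 + F((2 + 2)*(-3 + L)))*(-9) = (88 + 6)*(-9) = 94*(-9) = -846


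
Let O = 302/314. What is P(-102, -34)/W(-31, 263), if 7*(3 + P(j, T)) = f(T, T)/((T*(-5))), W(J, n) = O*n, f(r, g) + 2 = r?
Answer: -283071/23629235 ≈ -0.011980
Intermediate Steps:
f(r, g) = -2 + r
O = 151/157 (O = 302*(1/314) = 151/157 ≈ 0.96178)
W(J, n) = 151*n/157
P(j, T) = -3 - (-2 + T)/(35*T) (P(j, T) = -3 + ((-2 + T)/((T*(-5))))/7 = -3 + ((-2 + T)/((-5*T)))/7 = -3 + ((-2 + T)*(-1/(5*T)))/7 = -3 + (-(-2 + T)/(5*T))/7 = -3 - (-2 + T)/(35*T))
P(-102, -34)/W(-31, 263) = ((2/35)*(1 - 53*(-34))/(-34))/(((151/157)*263)) = ((2/35)*(-1/34)*(1 + 1802))/(39713/157) = ((2/35)*(-1/34)*1803)*(157/39713) = -1803/595*157/39713 = -283071/23629235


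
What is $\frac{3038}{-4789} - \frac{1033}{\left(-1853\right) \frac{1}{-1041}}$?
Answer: $- \frac{5155494931}{8874017} \approx -580.96$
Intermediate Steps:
$\frac{3038}{-4789} - \frac{1033}{\left(-1853\right) \frac{1}{-1041}} = 3038 \left(- \frac{1}{4789}\right) - \frac{1033}{\left(-1853\right) \left(- \frac{1}{1041}\right)} = - \frac{3038}{4789} - \frac{1033}{\frac{1853}{1041}} = - \frac{3038}{4789} - \frac{1075353}{1853} = - \frac{5155494931}{8874017}$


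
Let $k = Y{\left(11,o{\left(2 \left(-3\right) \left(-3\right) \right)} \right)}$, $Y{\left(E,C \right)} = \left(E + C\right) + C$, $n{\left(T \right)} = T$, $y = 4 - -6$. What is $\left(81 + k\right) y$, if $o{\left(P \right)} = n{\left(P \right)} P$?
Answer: $7400$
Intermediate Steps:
$y = 10$ ($y = 4 + 6 = 10$)
$o{\left(P \right)} = P^{2}$ ($o{\left(P \right)} = P P = P^{2}$)
$Y{\left(E,C \right)} = E + 2 C$ ($Y{\left(E,C \right)} = \left(C + E\right) + C = E + 2 C$)
$k = 659$ ($k = 11 + 2 \left(2 \left(-3\right) \left(-3\right)\right)^{2} = 11 + 2 \left(\left(-6\right) \left(-3\right)\right)^{2} = 11 + 2 \cdot 18^{2} = 11 + 2 \cdot 324 = 11 + 648 = 659$)
$\left(81 + k\right) y = \left(81 + 659\right) 10 = 740 \cdot 10 = 7400$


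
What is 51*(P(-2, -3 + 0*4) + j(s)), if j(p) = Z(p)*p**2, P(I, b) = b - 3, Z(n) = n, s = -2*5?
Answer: -51306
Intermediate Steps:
s = -10
P(I, b) = -3 + b
j(p) = p**3 (j(p) = p*p**2 = p**3)
51*(P(-2, -3 + 0*4) + j(s)) = 51*((-3 + (-3 + 0*4)) + (-10)**3) = 51*((-3 + (-3 + 0)) - 1000) = 51*((-3 - 3) - 1000) = 51*(-6 - 1000) = 51*(-1006) = -51306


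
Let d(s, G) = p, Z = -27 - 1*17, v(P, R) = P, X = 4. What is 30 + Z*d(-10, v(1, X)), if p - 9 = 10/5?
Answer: -454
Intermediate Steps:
p = 11 (p = 9 + 10/5 = 9 + 10*(⅕) = 9 + 2 = 11)
Z = -44 (Z = -27 - 17 = -44)
d(s, G) = 11
30 + Z*d(-10, v(1, X)) = 30 - 44*11 = 30 - 484 = -454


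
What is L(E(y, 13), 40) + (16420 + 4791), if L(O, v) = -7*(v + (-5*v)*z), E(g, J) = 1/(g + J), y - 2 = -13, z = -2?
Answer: 18131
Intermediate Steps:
y = -11 (y = 2 - 13 = -11)
E(g, J) = 1/(J + g)
L(O, v) = -77*v (L(O, v) = -7*(v - 5*v*(-2)) = -7*(v + 10*v) = -77*v)
L(E(y, 13), 40) + (16420 + 4791) = -77*40 + (16420 + 4791) = -3080 + 21211 = 18131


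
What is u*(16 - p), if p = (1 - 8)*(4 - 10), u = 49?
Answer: -1274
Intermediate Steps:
p = 42 (p = -7*(-6) = 42)
u*(16 - p) = 49*(16 - 1*42) = 49*(16 - 42) = 49*(-26) = -1274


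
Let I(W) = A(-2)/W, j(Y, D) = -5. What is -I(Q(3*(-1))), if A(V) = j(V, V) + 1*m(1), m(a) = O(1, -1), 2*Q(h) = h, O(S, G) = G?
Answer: -4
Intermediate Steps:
Q(h) = h/2
m(a) = -1
A(V) = -6 (A(V) = -5 + 1*(-1) = -5 - 1 = -6)
I(W) = -6/W
-I(Q(3*(-1))) = -(-6)/((3*(-1))/2) = -(-6)/((1/2)*(-3)) = -(-6)/(-3/2) = -(-6)*(-2)/3 = -1*4 = -4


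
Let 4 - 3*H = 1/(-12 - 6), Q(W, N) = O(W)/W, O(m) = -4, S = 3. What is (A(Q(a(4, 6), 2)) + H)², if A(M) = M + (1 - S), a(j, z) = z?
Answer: 5041/2916 ≈ 1.7287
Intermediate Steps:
Q(W, N) = -4/W
A(M) = -2 + M (A(M) = M + (1 - 1*3) = M + (1 - 3) = M - 2 = -2 + M)
H = 73/54 (H = 4/3 - 1/(3*(-12 - 6)) = 4/3 - ⅓/(-18) = 4/3 - ⅓*(-1/18) = 4/3 + 1/54 = 73/54 ≈ 1.3519)
(A(Q(a(4, 6), 2)) + H)² = ((-2 - 4/6) + 73/54)² = ((-2 - 4*⅙) + 73/54)² = ((-2 - ⅔) + 73/54)² = (-8/3 + 73/54)² = (-71/54)² = 5041/2916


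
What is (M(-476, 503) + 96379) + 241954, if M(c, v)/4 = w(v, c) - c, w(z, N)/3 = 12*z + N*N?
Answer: 3131581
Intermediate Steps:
w(z, N) = 3*N² + 36*z (w(z, N) = 3*(12*z + N*N) = 3*(12*z + N²) = 3*(N² + 12*z) = 3*N² + 36*z)
M(c, v) = -4*c + 12*c² + 144*v (M(c, v) = 4*((3*c² + 36*v) - c) = 4*(-c + 3*c² + 36*v) = -4*c + 12*c² + 144*v)
(M(-476, 503) + 96379) + 241954 = ((-4*(-476) + 12*(-476)² + 144*503) + 96379) + 241954 = ((1904 + 12*226576 + 72432) + 96379) + 241954 = ((1904 + 2718912 + 72432) + 96379) + 241954 = (2793248 + 96379) + 241954 = 2889627 + 241954 = 3131581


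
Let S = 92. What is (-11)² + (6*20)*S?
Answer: 11161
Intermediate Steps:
(-11)² + (6*20)*S = (-11)² + (6*20)*92 = 121 + 120*92 = 121 + 11040 = 11161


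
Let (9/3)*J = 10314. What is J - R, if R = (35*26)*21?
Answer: -15672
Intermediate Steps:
J = 3438 (J = (1/3)*10314 = 3438)
R = 19110 (R = 910*21 = 19110)
J - R = 3438 - 1*19110 = 3438 - 19110 = -15672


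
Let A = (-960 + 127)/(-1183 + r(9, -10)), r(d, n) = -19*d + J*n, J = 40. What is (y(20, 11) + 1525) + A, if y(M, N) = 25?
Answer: 2719533/1754 ≈ 1550.5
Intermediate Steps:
r(d, n) = -19*d + 40*n
A = 833/1754 (A = (-960 + 127)/(-1183 + (-19*9 + 40*(-10))) = -833/(-1183 + (-171 - 400)) = -833/(-1183 - 571) = -833/(-1754) = -833*(-1/1754) = 833/1754 ≈ 0.47491)
(y(20, 11) + 1525) + A = (25 + 1525) + 833/1754 = 1550 + 833/1754 = 2719533/1754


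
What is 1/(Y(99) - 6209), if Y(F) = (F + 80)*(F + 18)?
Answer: 1/14734 ≈ 6.7870e-5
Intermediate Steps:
Y(F) = (18 + F)*(80 + F) (Y(F) = (80 + F)*(18 + F) = (18 + F)*(80 + F))
1/(Y(99) - 6209) = 1/((1440 + 99**2 + 98*99) - 6209) = 1/((1440 + 9801 + 9702) - 6209) = 1/(20943 - 6209) = 1/14734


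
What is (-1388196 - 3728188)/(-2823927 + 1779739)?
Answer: 1279096/261047 ≈ 4.8999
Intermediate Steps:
(-1388196 - 3728188)/(-2823927 + 1779739) = -5116384/(-1044188) = -5116384*(-1/1044188) = 1279096/261047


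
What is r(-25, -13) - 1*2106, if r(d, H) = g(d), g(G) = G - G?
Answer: -2106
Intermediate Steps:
g(G) = 0
r(d, H) = 0
r(-25, -13) - 1*2106 = 0 - 1*2106 = 0 - 2106 = -2106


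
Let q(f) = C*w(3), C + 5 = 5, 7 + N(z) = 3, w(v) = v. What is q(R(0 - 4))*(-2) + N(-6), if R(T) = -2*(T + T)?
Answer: -4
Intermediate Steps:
N(z) = -4 (N(z) = -7 + 3 = -4)
C = 0 (C = -5 + 5 = 0)
R(T) = -4*T
q(f) = 0 (q(f) = 0*3 = 0)
q(R(0 - 4))*(-2) + N(-6) = 0*(-2) - 4 = 0 - 4 = -4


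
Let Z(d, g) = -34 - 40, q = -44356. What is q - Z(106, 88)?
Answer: -44282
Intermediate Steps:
Z(d, g) = -74
q - Z(106, 88) = -44356 - 1*(-74) = -44356 + 74 = -44282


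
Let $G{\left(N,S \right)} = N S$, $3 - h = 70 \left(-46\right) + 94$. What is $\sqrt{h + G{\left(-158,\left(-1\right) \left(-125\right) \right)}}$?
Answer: $i \sqrt{16621} \approx 128.92 i$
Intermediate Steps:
$h = 3129$ ($h = 3 - \left(70 \left(-46\right) + 94\right) = 3 - \left(-3220 + 94\right) = 3 - -3126 = 3 + 3126 = 3129$)
$\sqrt{h + G{\left(-158,\left(-1\right) \left(-125\right) \right)}} = \sqrt{3129 - 158 \left(\left(-1\right) \left(-125\right)\right)} = \sqrt{3129 - 19750} = \sqrt{-16621} = i \sqrt{16621}$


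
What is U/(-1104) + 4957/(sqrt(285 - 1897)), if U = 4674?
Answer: -779/184 - 4957*I*sqrt(403)/806 ≈ -4.2337 - 123.46*I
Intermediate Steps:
U/(-1104) + 4957/(sqrt(285 - 1897)) = 4674/(-1104) + 4957/(sqrt(285 - 1897)) = 4674*(-1/1104) + 4957/(sqrt(-1612)) = -779/184 + 4957/((2*I*sqrt(403))) = -779/184 + 4957*(-I*sqrt(403)/806) = -779/184 - 4957*I*sqrt(403)/806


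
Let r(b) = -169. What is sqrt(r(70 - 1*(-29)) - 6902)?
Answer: I*sqrt(7071) ≈ 84.089*I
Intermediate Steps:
sqrt(r(70 - 1*(-29)) - 6902) = sqrt(-169 - 6902) = sqrt(-7071) = I*sqrt(7071)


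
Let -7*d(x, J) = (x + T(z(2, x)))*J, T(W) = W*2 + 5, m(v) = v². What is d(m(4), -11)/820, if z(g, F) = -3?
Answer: 33/1148 ≈ 0.028746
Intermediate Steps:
T(W) = 5 + 2*W (T(W) = 2*W + 5 = 5 + 2*W)
d(x, J) = -J*(-1 + x)/7 (d(x, J) = -(x + (5 + 2*(-3)))*J/7 = -(x + (5 - 6))*J/7 = -(x - 1)*J/7 = -(-1 + x)*J/7 = -J*(-1 + x)/7)
d(m(4), -11)/820 = ((⅐)*(-11)*(1 - 1*4²))/820 = ((⅐)*(-11)*(1 - 1*16))*(1/820) = ((⅐)*(-11)*(1 - 16))*(1/820) = ((⅐)*(-11)*(-15))*(1/820) = (165/7)*(1/820) = 33/1148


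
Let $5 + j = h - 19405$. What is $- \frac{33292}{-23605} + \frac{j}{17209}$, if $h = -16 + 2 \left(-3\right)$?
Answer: $\frac{114229668}{406218445} \approx 0.2812$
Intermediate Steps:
$h = -22$ ($h = -16 - 6 = -22$)
$j = -19432$ ($j = -5 - 19427 = -19432$)
$- \frac{33292}{-23605} + \frac{j}{17209} = - \frac{33292}{-23605} - \frac{19432}{17209} = \left(-33292\right) \left(- \frac{1}{23605}\right) - \frac{19432}{17209} = \frac{33292}{23605} - \frac{19432}{17209} = \frac{114229668}{406218445}$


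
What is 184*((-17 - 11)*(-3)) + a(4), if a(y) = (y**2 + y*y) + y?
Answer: 15492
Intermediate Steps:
a(y) = y + 2*y**2 (a(y) = (y**2 + y**2) + y = 2*y**2 + y = y + 2*y**2)
184*((-17 - 11)*(-3)) + a(4) = 184*((-17 - 11)*(-3)) + 4*(1 + 2*4) = 184*(-28*(-3)) + 4*(1 + 8) = 184*84 + 4*9 = 15456 + 36 = 15492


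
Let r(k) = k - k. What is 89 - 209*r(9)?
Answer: 89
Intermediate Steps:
r(k) = 0
89 - 209*r(9) = 89 - 209*0 = 89 + 0 = 89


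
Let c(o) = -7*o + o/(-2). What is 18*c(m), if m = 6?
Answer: -810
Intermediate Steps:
c(o) = -15*o/2 (c(o) = -7*o + o*(-½) = -7*o - o/2 = -15*o/2)
18*c(m) = 18*(-15/2*6) = 18*(-45) = -810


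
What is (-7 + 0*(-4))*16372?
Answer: -114604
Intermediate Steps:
(-7 + 0*(-4))*16372 = (-7 + 0)*16372 = -7*16372 = -114604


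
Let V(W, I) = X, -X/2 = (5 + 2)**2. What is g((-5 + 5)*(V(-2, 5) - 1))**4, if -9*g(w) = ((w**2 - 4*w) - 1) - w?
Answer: 1/6561 ≈ 0.00015242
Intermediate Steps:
X = -98 (X = -2*(5 + 2)**2 = -2*7**2 = -2*49 = -98)
V(W, I) = -98
g(w) = 1/9 - w**2/9 + 5*w/9 (g(w) = -(((w**2 - 4*w) - 1) - w)/9 = -((-1 + w**2 - 4*w) - w)/9 = -(-1 + w**2 - 5*w)/9 = 1/9 - w**2/9 + 5*w/9)
g((-5 + 5)*(V(-2, 5) - 1))**4 = (1/9 - (-98 - 1)**2*(-5 + 5)**2/9 + 5*((-5 + 5)*(-98 - 1))/9)**4 = (1/9 - (0*(-99))**2/9 + 5*(0*(-99))/9)**4 = (1/9 - 1/9*0**2 + (5/9)*0)**4 = (1/9 - 1/9*0 + 0)**4 = (1/9 + 0 + 0)**4 = (1/9)**4 = 1/6561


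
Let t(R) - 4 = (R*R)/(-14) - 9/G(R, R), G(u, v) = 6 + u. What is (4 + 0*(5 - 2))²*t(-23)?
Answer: -63320/119 ≈ -532.10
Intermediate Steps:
t(R) = 4 - 9/(6 + R) - R²/14 (t(R) = 4 + ((R*R)/(-14) - 9/(6 + R)) = 4 + (R²*(-1/14) - 9/(6 + R)) = 4 + (-R²/14 - 9/(6 + R)) = 4 + (-9/(6 + R) - R²/14) = 4 - 9/(6 + R) - R²/14)
(4 + 0*(5 - 2))²*t(-23) = (4 + 0*(5 - 2))²*((-126 + (6 - 23)*(56 - 1*(-23)²))/(14*(6 - 23))) = (4 + 0*3)²*((1/14)*(-126 - 17*(56 - 1*529))/(-17)) = (4 + 0)²*((1/14)*(-1/17)*(-126 - 17*(56 - 529))) = 4²*((1/14)*(-1/17)*(-126 - 17*(-473))) = 16*((1/14)*(-1/17)*(-126 + 8041)) = 16*((1/14)*(-1/17)*7915) = 16*(-7915/238) = -63320/119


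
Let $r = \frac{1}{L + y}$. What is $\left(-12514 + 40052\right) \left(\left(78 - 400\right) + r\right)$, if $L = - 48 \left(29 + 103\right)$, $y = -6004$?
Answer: $- \frac{54710859889}{6170} \approx -8.8672 \cdot 10^{6}$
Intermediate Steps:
$L = -6336$ ($L = \left(-48\right) 132 = -6336$)
$r = - \frac{1}{12340}$ ($r = \frac{1}{-6336 - 6004} = \frac{1}{-12340} = - \frac{1}{12340} \approx -8.1037 \cdot 10^{-5}$)
$\left(-12514 + 40052\right) \left(\left(78 - 400\right) + r\right) = \left(-12514 + 40052\right) \left(\left(78 - 400\right) - \frac{1}{12340}\right) = 27538 \left(\left(78 - 400\right) - \frac{1}{12340}\right) = 27538 \left(-322 - \frac{1}{12340}\right) = 27538 \left(- \frac{3973481}{12340}\right) = - \frac{54710859889}{6170}$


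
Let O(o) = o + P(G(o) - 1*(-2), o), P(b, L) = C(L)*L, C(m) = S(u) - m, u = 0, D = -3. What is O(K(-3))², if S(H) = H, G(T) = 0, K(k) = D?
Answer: 144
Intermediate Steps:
K(k) = -3
C(m) = -m (C(m) = 0 - m = -m)
P(b, L) = -L² (P(b, L) = (-L)*L = -L²)
O(o) = o - o²
O(K(-3))² = (-3*(1 - 1*(-3)))² = (-3*(1 + 3))² = (-3*4)² = (-12)² = 144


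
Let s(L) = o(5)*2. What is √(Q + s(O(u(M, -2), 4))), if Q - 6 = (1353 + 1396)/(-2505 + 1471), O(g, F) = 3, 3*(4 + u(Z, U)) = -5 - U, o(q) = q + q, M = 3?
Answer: √24955590/1034 ≈ 4.8313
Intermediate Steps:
o(q) = 2*q
u(Z, U) = -17/3 - U/3 (u(Z, U) = -4 + (-5 - U)/3 = -4 + (-5/3 - U/3) = -17/3 - U/3)
Q = 3455/1034 (Q = 6 + (1353 + 1396)/(-2505 + 1471) = 6 + 2749/(-1034) = 6 + 2749*(-1/1034) = 6 - 2749/1034 = 3455/1034 ≈ 3.3414)
s(L) = 20 (s(L) = (2*5)*2 = 10*2 = 20)
√(Q + s(O(u(M, -2), 4))) = √(3455/1034 + 20) = √(24135/1034) = √24955590/1034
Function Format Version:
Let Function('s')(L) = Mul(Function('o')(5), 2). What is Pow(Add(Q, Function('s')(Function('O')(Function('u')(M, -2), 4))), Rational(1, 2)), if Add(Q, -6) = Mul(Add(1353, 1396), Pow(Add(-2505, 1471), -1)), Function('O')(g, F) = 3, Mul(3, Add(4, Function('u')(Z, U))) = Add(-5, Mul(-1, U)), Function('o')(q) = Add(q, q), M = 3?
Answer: Mul(Rational(1, 1034), Pow(24955590, Rational(1, 2))) ≈ 4.8313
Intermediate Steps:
Function('o')(q) = Mul(2, q)
Function('u')(Z, U) = Add(Rational(-17, 3), Mul(Rational(-1, 3), U)) (Function('u')(Z, U) = Add(-4, Mul(Rational(1, 3), Add(-5, Mul(-1, U)))) = Add(-4, Add(Rational(-5, 3), Mul(Rational(-1, 3), U))) = Add(Rational(-17, 3), Mul(Rational(-1, 3), U)))
Q = Rational(3455, 1034) (Q = Add(6, Mul(Add(1353, 1396), Pow(Add(-2505, 1471), -1))) = Add(6, Mul(2749, Pow(-1034, -1))) = Add(6, Mul(2749, Rational(-1, 1034))) = Add(6, Rational(-2749, 1034)) = Rational(3455, 1034) ≈ 3.3414)
Function('s')(L) = 20 (Function('s')(L) = Mul(Mul(2, 5), 2) = Mul(10, 2) = 20)
Pow(Add(Q, Function('s')(Function('O')(Function('u')(M, -2), 4))), Rational(1, 2)) = Pow(Add(Rational(3455, 1034), 20), Rational(1, 2)) = Pow(Rational(24135, 1034), Rational(1, 2)) = Mul(Rational(1, 1034), Pow(24955590, Rational(1, 2)))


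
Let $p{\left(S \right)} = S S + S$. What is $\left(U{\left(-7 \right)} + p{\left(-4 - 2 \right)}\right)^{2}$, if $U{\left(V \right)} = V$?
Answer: $529$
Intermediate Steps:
$p{\left(S \right)} = S + S^{2}$ ($p{\left(S \right)} = S^{2} + S = S + S^{2}$)
$\left(U{\left(-7 \right)} + p{\left(-4 - 2 \right)}\right)^{2} = \left(-7 + \left(-4 - 2\right) \left(1 - 6\right)\right)^{2} = \left(-7 - 6 \left(1 - 6\right)\right)^{2} = \left(-7 - -30\right)^{2} = \left(-7 + 30\right)^{2} = 23^{2} = 529$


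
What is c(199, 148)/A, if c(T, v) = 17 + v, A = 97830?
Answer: 11/6522 ≈ 0.0016866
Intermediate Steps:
c(199, 148)/A = (17 + 148)/97830 = 165*(1/97830) = 11/6522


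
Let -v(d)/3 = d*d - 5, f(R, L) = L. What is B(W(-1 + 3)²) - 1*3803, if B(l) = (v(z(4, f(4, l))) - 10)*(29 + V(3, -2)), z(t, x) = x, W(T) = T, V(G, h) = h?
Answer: -4964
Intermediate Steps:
v(d) = 15 - 3*d² (v(d) = -3*(d*d - 5) = -3*(d² - 5) = -3*(-5 + d²) = 15 - 3*d²)
B(l) = 135 - 81*l² (B(l) = ((15 - 3*l²) - 10)*(29 - 2) = (5 - 3*l²)*27 = 135 - 81*l²)
B(W(-1 + 3)²) - 1*3803 = (135 - 81*(-1 + 3)⁴) - 1*3803 = (135 - 81*(2²)²) - 3803 = (135 - 81*4²) - 3803 = (135 - 81*16) - 3803 = (135 - 1296) - 3803 = -1161 - 3803 = -4964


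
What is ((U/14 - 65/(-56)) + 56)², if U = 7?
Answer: 10426441/3136 ≈ 3324.8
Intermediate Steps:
((U/14 - 65/(-56)) + 56)² = ((7/14 - 65/(-56)) + 56)² = ((7*(1/14) - 65*(-1/56)) + 56)² = ((½ + 65/56) + 56)² = (93/56 + 56)² = (3229/56)² = 10426441/3136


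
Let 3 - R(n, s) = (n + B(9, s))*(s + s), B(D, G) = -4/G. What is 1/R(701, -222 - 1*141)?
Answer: 1/508937 ≈ 1.9649e-6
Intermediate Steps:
R(n, s) = 3 - 2*s*(n - 4/s) (R(n, s) = 3 - (n - 4/s)*(s + s) = 3 - (n - 4/s)*2*s = 3 - 2*s*(n - 4/s))
1/R(701, -222 - 1*141) = 1/(11 - 2*701*(-222 - 1*141)) = 1/(11 - 2*701*(-222 - 141)) = 1/(11 - 2*701*(-363)) = 1/(11 + 508926) = 1/508937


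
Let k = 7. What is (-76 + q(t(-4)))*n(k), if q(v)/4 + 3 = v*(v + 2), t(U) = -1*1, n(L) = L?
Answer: -644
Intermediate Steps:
t(U) = -1
q(v) = -12 + 4*v*(2 + v) (q(v) = -12 + 4*(v*(v + 2)) = -12 + 4*(v*(2 + v)) = -12 + 4*v*(2 + v))
(-76 + q(t(-4)))*n(k) = (-76 + (-12 + 4*(-1)² + 8*(-1)))*7 = (-76 + (-12 + 4*1 - 8))*7 = (-76 + (-12 + 4 - 8))*7 = (-76 - 16)*7 = -92*7 = -644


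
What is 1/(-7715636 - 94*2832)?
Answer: -1/7981844 ≈ -1.2528e-7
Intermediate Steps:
1/(-7715636 - 94*2832) = 1/(-7715636 - 266208) = 1/(-7981844) = -1/7981844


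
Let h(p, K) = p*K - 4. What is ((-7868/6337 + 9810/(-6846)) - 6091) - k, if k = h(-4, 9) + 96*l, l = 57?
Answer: -83336585774/7230517 ≈ -11526.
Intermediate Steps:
h(p, K) = -4 + K*p (h(p, K) = K*p - 4 = -4 + K*p)
k = 5432 (k = (-4 + 9*(-4)) + 96*57 = (-4 - 36) + 5472 = -40 + 5472 = 5432)
((-7868/6337 + 9810/(-6846)) - 6091) - k = ((-7868/6337 + 9810/(-6846)) - 6091) - 1*5432 = ((-7868*1/6337 + 9810*(-1/6846)) - 6091) - 5432 = ((-7868/6337 - 1635/1141) - 6091) - 5432 = (-19338383/7230517 - 6091) - 5432 = -44060417430/7230517 - 5432 = -83336585774/7230517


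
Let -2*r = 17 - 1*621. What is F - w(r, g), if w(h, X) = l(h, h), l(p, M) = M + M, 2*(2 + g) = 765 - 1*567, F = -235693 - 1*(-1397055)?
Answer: 1160758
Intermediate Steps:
F = 1161362 (F = -235693 + 1397055 = 1161362)
g = 97 (g = -2 + (765 - 1*567)/2 = -2 + (765 - 567)/2 = -2 + (½)*198 = -2 + 99 = 97)
l(p, M) = 2*M
r = 302 (r = -(17 - 1*621)/2 = -(17 - 621)/2 = -½*(-604) = 302)
w(h, X) = 2*h
F - w(r, g) = 1161362 - 2*302 = 1161362 - 1*604 = 1161362 - 604 = 1160758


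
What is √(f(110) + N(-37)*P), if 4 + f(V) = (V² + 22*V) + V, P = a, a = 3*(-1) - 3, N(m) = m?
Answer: 16*√58 ≈ 121.85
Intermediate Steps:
a = -6 (a = -3 - 3 = -6)
P = -6
f(V) = -4 + V² + 23*V (f(V) = -4 + ((V² + 22*V) + V) = -4 + (V² + 23*V) = -4 + V² + 23*V)
√(f(110) + N(-37)*P) = √((-4 + 110² + 23*110) - 37*(-6)) = √((-4 + 12100 + 2530) + 222) = √(14626 + 222) = √14848 = 16*√58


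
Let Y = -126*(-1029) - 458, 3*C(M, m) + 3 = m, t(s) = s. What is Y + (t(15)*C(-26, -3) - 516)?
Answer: 128650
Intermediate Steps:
C(M, m) = -1 + m/3
Y = 129196 (Y = 129654 - 458 = 129196)
Y + (t(15)*C(-26, -3) - 516) = 129196 + (15*(-1 + (1/3)*(-3)) - 516) = 129196 + (15*(-1 - 1) - 516) = 129196 + (15*(-2) - 516) = 129196 + (-30 - 516) = 129196 - 546 = 128650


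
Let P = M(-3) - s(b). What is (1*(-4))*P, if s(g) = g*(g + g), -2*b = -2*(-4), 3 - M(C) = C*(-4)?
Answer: 164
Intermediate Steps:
M(C) = 3 + 4*C (M(C) = 3 - C*(-4) = 3 - (-4)*C = 3 + 4*C)
b = -4 (b = -(-1)*(-4) = -½*8 = -4)
s(g) = 2*g² (s(g) = g*(2*g) = 2*g²)
P = -41 (P = (3 + 4*(-3)) - 2*(-4)² = (3 - 12) - 2*16 = -9 - 1*32 = -9 - 32 = -41)
(1*(-4))*P = (1*(-4))*(-41) = -4*(-41) = 164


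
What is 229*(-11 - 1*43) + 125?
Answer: -12241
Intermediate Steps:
229*(-11 - 1*43) + 125 = 229*(-11 - 43) + 125 = 229*(-54) + 125 = -12366 + 125 = -12241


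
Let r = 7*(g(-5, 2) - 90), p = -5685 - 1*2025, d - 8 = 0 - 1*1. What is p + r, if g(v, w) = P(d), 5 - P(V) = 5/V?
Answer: -8310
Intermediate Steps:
d = 7 (d = 8 + (0 - 1*1) = 8 + (0 - 1) = 8 - 1 = 7)
P(V) = 5 - 5/V
g(v, w) = 30/7 (g(v, w) = 5 - 5/7 = 30/7)
p = -7710 (p = -5685 - 2025 = -7710)
r = -600 (r = 7*(30/7 - 90) = 7*(-600/7) = -600)
p + r = -7710 - 600 = -8310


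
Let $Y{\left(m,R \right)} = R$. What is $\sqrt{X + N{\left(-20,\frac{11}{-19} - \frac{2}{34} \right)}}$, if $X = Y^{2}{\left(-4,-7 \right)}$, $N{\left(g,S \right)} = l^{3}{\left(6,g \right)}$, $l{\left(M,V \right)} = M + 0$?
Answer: $\sqrt{265} \approx 16.279$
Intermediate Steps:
$l{\left(M,V \right)} = M$
$N{\left(g,S \right)} = 216$ ($N{\left(g,S \right)} = 6^{3} = 216$)
$X = 49$ ($X = \left(-7\right)^{2} = 49$)
$\sqrt{X + N{\left(-20,\frac{11}{-19} - \frac{2}{34} \right)}} = \sqrt{49 + 216} = \sqrt{265}$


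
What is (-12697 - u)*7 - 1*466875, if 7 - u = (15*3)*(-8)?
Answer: -558323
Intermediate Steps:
u = 367 (u = 7 - 15*3*(-8) = 7 - 45*(-8) = 7 - 1*(-360) = 7 + 360 = 367)
(-12697 - u)*7 - 1*466875 = (-12697 - 1*367)*7 - 1*466875 = (-12697 - 367)*7 - 466875 = -13064*7 - 466875 = -91448 - 466875 = -558323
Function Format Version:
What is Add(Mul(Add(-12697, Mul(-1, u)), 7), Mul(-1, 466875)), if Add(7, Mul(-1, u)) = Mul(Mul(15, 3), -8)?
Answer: -558323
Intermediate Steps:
u = 367 (u = Add(7, Mul(-1, Mul(Mul(15, 3), -8))) = Add(7, Mul(-1, Mul(45, -8))) = Add(7, Mul(-1, -360)) = Add(7, 360) = 367)
Add(Mul(Add(-12697, Mul(-1, u)), 7), Mul(-1, 466875)) = Add(Mul(Add(-12697, Mul(-1, 367)), 7), Mul(-1, 466875)) = Add(Mul(Add(-12697, -367), 7), -466875) = Add(Mul(-13064, 7), -466875) = Add(-91448, -466875) = -558323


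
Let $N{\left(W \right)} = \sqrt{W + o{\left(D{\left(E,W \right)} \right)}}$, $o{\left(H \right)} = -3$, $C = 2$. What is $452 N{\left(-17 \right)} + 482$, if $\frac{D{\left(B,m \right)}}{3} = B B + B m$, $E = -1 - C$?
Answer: $482 + 904 i \sqrt{5} \approx 482.0 + 2021.4 i$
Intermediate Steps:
$E = -3$ ($E = -1 - 2 = -3$)
$D{\left(B,m \right)} = 3 B^{2} + 3 B m$ ($D{\left(B,m \right)} = 3 \left(B B + B m\right) = 3 \left(B^{2} + B m\right) = 3 B^{2} + 3 B m$)
$N{\left(W \right)} = \sqrt{-3 + W}$ ($N{\left(W \right)} = \sqrt{W - 3} = \sqrt{-3 + W}$)
$452 N{\left(-17 \right)} + 482 = 452 \sqrt{-3 - 17} + 482 = 452 \sqrt{-20} + 482 = 452 \cdot 2 i \sqrt{5} + 482 = 904 i \sqrt{5} + 482 = 482 + 904 i \sqrt{5}$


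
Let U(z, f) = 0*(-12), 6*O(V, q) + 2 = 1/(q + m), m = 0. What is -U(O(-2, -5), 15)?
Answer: 0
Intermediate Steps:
O(V, q) = -1/3 + 1/(6*q) (O(V, q) = -1/3 + 1/(6*(q + 0)) = -1/3 + 1/(6*q))
U(z, f) = 0
-U(O(-2, -5), 15) = -1*0 = 0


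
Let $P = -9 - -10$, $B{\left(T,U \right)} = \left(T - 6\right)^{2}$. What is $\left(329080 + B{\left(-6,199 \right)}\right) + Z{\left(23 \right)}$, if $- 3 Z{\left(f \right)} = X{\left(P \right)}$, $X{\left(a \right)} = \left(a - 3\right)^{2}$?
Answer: $\frac{987668}{3} \approx 3.2922 \cdot 10^{5}$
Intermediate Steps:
$B{\left(T,U \right)} = \left(-6 + T\right)^{2}$
$P = 1$ ($P = -9 + 10 = 1$)
$X{\left(a \right)} = \left(-3 + a\right)^{2}$
$Z{\left(f \right)} = - \frac{4}{3}$ ($Z{\left(f \right)} = - \frac{\left(-3 + 1\right)^{2}}{3} = - \frac{\left(-2\right)^{2}}{3} = \left(- \frac{1}{3}\right) 4 = - \frac{4}{3}$)
$\left(329080 + B{\left(-6,199 \right)}\right) + Z{\left(23 \right)} = \left(329080 + \left(-6 - 6\right)^{2}\right) - \frac{4}{3} = \left(329080 + \left(-12\right)^{2}\right) - \frac{4}{3} = \left(329080 + 144\right) - \frac{4}{3} = 329224 - \frac{4}{3} = \frac{987668}{3}$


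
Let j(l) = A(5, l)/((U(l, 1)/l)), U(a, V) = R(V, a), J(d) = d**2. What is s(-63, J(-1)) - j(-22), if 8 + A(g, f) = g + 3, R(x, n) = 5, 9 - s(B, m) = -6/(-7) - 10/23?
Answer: 1381/161 ≈ 8.5776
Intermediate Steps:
s(B, m) = 1381/161 (s(B, m) = 9 - (-6/(-7) - 10/23) = 9 - (-6*(-1/7) - 10*1/23) = 9 - (6/7 - 10/23) = 9 - 1*68/161 = 9 - 68/161 = 1381/161)
U(a, V) = 5
A(g, f) = -5 + g (A(g, f) = -8 + (g + 3) = -8 + (3 + g) = -5 + g)
j(l) = 0 (j(l) = (-5 + 5)/((5/l)) = 0*(l/5) = 0)
s(-63, J(-1)) - j(-22) = 1381/161 - 1*0 = 1381/161 + 0 = 1381/161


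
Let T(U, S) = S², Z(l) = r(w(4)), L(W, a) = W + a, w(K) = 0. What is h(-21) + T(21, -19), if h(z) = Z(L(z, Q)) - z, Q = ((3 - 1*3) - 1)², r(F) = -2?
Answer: 380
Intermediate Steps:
Q = 1 (Q = ((3 - 3) - 1)² = (0 - 1)² = (-1)² = 1)
Z(l) = -2
h(z) = -2 - z
h(-21) + T(21, -19) = (-2 - 1*(-21)) + (-19)² = (-2 + 21) + 361 = 19 + 361 = 380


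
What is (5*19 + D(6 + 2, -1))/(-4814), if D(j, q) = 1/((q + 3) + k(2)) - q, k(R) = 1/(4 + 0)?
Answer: -434/21663 ≈ -0.020034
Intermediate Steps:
k(R) = 1/4
D(j, q) = 1/(13/4 + q) - q (D(j, q) = 1/((q + 3) + 1/4) - q = 1/((3 + q) + 1/4) - q = 1/(13/4 + q) - q)
(5*19 + D(6 + 2, -1))/(-4814) = (5*19 + (4 - 13*(-1) - 4*(-1)**2)/(13 + 4*(-1)))/(-4814) = (95 + (4 + 13 - 4*1)/(13 - 4))*(-1/4814) = (95 + (4 + 13 - 4)/9)*(-1/4814) = (95 + (1/9)*13)*(-1/4814) = (95 + 13/9)*(-1/4814) = (868/9)*(-1/4814) = -434/21663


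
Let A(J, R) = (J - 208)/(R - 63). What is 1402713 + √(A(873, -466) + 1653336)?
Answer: 1402713 + √874614079/23 ≈ 1.4040e+6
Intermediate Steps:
A(J, R) = (-208 + J)/(-63 + R)
1402713 + √(A(873, -466) + 1653336) = 1402713 + √((-208 + 873)/(-63 - 466) + 1653336) = 1402713 + √(665/(-529) + 1653336) = 1402713 + √(-1/529*665 + 1653336) = 1402713 + √(-665/529 + 1653336) = 1402713 + √(874614079/529) = 1402713 + √874614079/23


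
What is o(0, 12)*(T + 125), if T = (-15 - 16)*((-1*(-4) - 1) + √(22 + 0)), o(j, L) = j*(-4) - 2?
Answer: -64 + 62*√22 ≈ 226.81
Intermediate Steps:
o(j, L) = -2 - 4*j (o(j, L) = -4*j - 2 = -2 - 4*j)
T = -93 - 31*√22 (T = -31*((4 - 1) + √22) = -31*(3 + √22) = -93 - 31*√22 ≈ -238.40)
o(0, 12)*(T + 125) = (-2 - 4*0)*((-93 - 31*√22) + 125) = (-2 + 0)*(32 - 31*√22) = -2*(32 - 31*√22) = -64 + 62*√22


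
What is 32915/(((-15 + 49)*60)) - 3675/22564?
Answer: 36759853/2301528 ≈ 15.972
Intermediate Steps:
32915/(((-15 + 49)*60)) - 3675/22564 = 32915/((34*60)) - 3675*1/22564 = 32915/2040 - 3675/22564 = 32915*(1/2040) - 3675/22564 = 6583/408 - 3675/22564 = 36759853/2301528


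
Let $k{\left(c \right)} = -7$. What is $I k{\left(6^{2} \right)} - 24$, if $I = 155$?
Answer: $-1109$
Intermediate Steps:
$I k{\left(6^{2} \right)} - 24 = 155 \left(-7\right) - 24 = -1085 - 24 = -1109$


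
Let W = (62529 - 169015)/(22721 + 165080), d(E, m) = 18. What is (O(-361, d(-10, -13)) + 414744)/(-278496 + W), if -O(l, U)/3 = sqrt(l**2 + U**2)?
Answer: -38944668972/26150966891 + 563403*sqrt(130645)/52301933782 ≈ -1.4853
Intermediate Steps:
O(l, U) = -3*sqrt(U**2 + l**2) (O(l, U) = -3*sqrt(l**2 + U**2) = -3*sqrt(U**2 + l**2))
W = -106486/187801 ≈ -0.56701
(O(-361, d(-10, -13)) + 414744)/(-278496 + W) = (-3*sqrt(18**2 + (-361)**2) + 414744)/(-278496 - 106486/187801) = (-3*sqrt(324 + 130321) + 414744)/(-52301933782/187801) = (-3*sqrt(130645) + 414744)*(-187801/52301933782) = (414744 - 3*sqrt(130645))*(-187801/52301933782) = -38944668972/26150966891 + 563403*sqrt(130645)/52301933782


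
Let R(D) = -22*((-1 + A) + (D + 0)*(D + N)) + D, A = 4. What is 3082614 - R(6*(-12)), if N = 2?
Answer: 3193632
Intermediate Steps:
R(D) = -66 + D - 22*D*(2 + D) (R(D) = -22*((-1 + 4) + (D + 0)*(D + 2)) + D = -22*(3 + D*(2 + D)) + D = (-66 - 22*D*(2 + D)) + D = -66 + D - 22*D*(2 + D))
3082614 - R(6*(-12)) = 3082614 - (-66 - 258*(-12) - 22*(6*(-12))**2) = 3082614 - (-66 - 43*(-72) - 22*(-72)**2) = 3082614 - (-66 + 3096 - 22*5184) = 3082614 - (-66 + 3096 - 114048) = 3082614 - 1*(-111018) = 3082614 + 111018 = 3193632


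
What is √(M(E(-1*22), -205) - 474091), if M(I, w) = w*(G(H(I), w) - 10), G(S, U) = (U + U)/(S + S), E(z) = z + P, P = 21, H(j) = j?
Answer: I*√514066 ≈ 716.98*I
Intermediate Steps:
E(z) = 21 + z (E(z) = z + 21 = 21 + z)
G(S, U) = U/S (G(S, U) = (2*U)/((2*S)) = (2*U)*(1/(2*S)) = U/S)
M(I, w) = w*(-10 + w/I) (M(I, w) = w*(w/I - 10) = w*(-10 + w/I))
√(M(E(-1*22), -205) - 474091) = √(-205*(-205 - 10*(21 - 1*22))/(21 - 1*22) - 474091) = √(-205*(-205 - 10*(21 - 22))/(21 - 22) - 474091) = √(-205*(-205 - 10*(-1))/(-1) - 474091) = √(-205*(-1)*(-205 + 10) - 474091) = √(-205*(-1)*(-195) - 474091) = √(-39975 - 474091) = √(-514066) = I*√514066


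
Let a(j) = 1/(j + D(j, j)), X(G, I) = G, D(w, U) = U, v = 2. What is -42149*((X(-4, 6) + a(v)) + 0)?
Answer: 632235/4 ≈ 1.5806e+5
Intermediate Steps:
a(j) = 1/(2*j) (a(j) = 1/(j + j) = 1/(2*j))
-42149*((X(-4, 6) + a(v)) + 0) = -42149*((-4 + (1/2)/2) + 0) = -42149*((-4 + (1/2)*(1/2)) + 0) = -42149*((-4 + 1/4) + 0) = -42149*(-15/4 + 0) = -42149*(-15/4) = 632235/4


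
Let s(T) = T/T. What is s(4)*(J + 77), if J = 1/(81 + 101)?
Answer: 14015/182 ≈ 77.005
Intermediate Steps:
J = 1/182 ≈ 0.0054945
s(T) = 1
s(4)*(J + 77) = 1*(1/182 + 77) = 1*(14015/182) = 14015/182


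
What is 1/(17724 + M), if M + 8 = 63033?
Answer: 1/80749 ≈ 1.2384e-5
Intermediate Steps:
M = 63025 (M = -8 + 63033 = 63025)
1/(17724 + M) = 1/(17724 + 63025) = 1/80749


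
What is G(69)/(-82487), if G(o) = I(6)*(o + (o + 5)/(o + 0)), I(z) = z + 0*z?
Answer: -9670/1897201 ≈ -0.0050970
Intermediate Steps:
I(z) = z (I(z) = z + 0 = z)
G(o) = 6*o + 6*(5 + o)/o (G(o) = 6*(o + (o + 5)/(o + 0)) = 6*(o + (5 + o)/o) = 6*o + 6*(5 + o)/o)
G(69)/(-82487) = (6 + 6*69 + 30/69)/(-82487) = (6 + 414 + 30*(1/69))*(-1/82487) = (6 + 414 + 10/23)*(-1/82487) = (9670/23)*(-1/82487) = -9670/1897201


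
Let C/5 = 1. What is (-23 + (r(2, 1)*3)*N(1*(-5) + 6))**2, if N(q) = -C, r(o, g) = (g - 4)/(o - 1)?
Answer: 484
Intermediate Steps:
C = 5 (C = 5*1 = 5)
r(o, g) = (-4 + g)/(-1 + o)
N(q) = -5 (N(q) = -1*5 = -5)
(-23 + (r(2, 1)*3)*N(1*(-5) + 6))**2 = (-23 + (((-4 + 1)/(-1 + 2))*3)*(-5))**2 = (-23 + ((-3/1)*3)*(-5))**2 = (-23 + ((1*(-3))*3)*(-5))**2 = (-23 - 3*3*(-5))**2 = (-23 - 9*(-5))**2 = (-23 + 45)**2 = 22**2 = 484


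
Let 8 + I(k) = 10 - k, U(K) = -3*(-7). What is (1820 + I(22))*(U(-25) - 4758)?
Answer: -8526600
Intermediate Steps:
U(K) = 21
I(k) = 2 - k (I(k) = -8 + (10 - k) = 2 - k)
(1820 + I(22))*(U(-25) - 4758) = (1820 + (2 - 1*22))*(21 - 4758) = (1820 + (2 - 22))*(-4737) = (1820 - 20)*(-4737) = 1800*(-4737) = -8526600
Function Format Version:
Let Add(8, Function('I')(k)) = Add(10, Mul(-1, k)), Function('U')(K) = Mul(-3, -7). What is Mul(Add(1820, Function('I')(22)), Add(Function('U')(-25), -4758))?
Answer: -8526600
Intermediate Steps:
Function('U')(K) = 21
Function('I')(k) = Add(2, Mul(-1, k)) (Function('I')(k) = Add(-8, Add(10, Mul(-1, k))) = Add(2, Mul(-1, k)))
Mul(Add(1820, Function('I')(22)), Add(Function('U')(-25), -4758)) = Mul(Add(1820, Add(2, Mul(-1, 22))), Add(21, -4758)) = Mul(Add(1820, Add(2, -22)), -4737) = Mul(Add(1820, -20), -4737) = Mul(1800, -4737) = -8526600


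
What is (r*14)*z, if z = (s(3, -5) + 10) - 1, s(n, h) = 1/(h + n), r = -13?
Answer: -1547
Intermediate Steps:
z = 17/2 (z = (1/(-5 + 3) + 10) - 1 = (1/(-2) + 10) - 1 = (-½ + 10) - 1 = 19/2 - 1 = 17/2 ≈ 8.5000)
(r*14)*z = -13*14*(17/2) = -182*17/2 = -1547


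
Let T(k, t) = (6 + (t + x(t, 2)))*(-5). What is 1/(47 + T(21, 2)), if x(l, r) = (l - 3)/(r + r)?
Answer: 4/33 ≈ 0.12121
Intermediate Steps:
x(l, r) = (-3 + l)/(2*r) (x(l, r) = (-3 + l)/((2*r)) = (-3 + l)*(1/(2*r)) = (-3 + l)/(2*r))
T(k, t) = -105/4 - 25*t/4 (T(k, t) = (6 + (t + (1/2)*(-3 + t)/2))*(-5) = (6 + (t + (1/2)*(1/2)*(-3 + t)))*(-5) = (6 + (t + (-3/4 + t/4)))*(-5) = (6 + (-3/4 + 5*t/4))*(-5) = (21/4 + 5*t/4)*(-5) = -105/4 - 25*t/4)
1/(47 + T(21, 2)) = 1/(47 + (-105/4 - 25/4*2)) = 1/(47 + (-105/4 - 25/2)) = 1/(47 - 155/4) = 1/(33/4) = 4/33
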